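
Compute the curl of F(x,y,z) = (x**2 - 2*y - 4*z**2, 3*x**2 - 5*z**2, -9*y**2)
(-18*y + 10*z, -8*z, 6*x + 2)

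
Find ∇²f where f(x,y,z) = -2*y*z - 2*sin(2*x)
8*sin(2*x)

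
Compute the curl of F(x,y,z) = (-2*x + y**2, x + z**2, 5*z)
(-2*z, 0, 1 - 2*y)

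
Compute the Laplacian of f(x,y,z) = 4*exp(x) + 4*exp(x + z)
4*exp(x) + 8*exp(x + z)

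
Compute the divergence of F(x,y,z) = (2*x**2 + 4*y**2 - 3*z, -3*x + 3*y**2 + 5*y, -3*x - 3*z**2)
4*x + 6*y - 6*z + 5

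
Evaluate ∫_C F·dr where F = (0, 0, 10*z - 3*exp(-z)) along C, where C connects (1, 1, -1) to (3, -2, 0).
-3*E - 2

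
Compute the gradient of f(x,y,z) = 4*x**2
(8*x, 0, 0)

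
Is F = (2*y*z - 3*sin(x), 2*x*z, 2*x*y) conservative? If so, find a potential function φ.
Yes, F is conservative. φ = 2*x*y*z + 3*cos(x)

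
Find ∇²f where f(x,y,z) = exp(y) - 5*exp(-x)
exp(y) - 5*exp(-x)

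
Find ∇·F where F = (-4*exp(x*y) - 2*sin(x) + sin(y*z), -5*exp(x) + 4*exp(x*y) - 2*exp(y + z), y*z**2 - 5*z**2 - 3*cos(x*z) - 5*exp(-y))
4*x*exp(x*y) + 3*x*sin(x*z) + 2*y*z - 4*y*exp(x*y) - 10*z - 2*exp(y + z) - 2*cos(x)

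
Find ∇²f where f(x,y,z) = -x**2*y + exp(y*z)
y**2*exp(y*z) - 2*y + z**2*exp(y*z)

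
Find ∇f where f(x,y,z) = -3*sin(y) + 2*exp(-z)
(0, -3*cos(y), -2*exp(-z))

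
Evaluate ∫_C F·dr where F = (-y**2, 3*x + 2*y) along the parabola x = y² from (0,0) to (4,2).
4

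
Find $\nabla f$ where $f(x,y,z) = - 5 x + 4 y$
(-5, 4, 0)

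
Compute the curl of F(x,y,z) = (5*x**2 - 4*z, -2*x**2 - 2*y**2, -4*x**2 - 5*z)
(0, 8*x - 4, -4*x)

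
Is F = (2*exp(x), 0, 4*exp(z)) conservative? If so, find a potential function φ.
Yes, F is conservative. φ = 2*exp(x) + 4*exp(z)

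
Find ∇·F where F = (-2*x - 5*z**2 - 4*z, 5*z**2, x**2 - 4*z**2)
-8*z - 2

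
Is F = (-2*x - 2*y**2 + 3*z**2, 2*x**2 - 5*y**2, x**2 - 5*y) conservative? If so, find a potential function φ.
No, ∇×F = (-5, -2*x + 6*z, 4*x + 4*y) ≠ 0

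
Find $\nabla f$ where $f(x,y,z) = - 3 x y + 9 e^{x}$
(-3*y + 9*exp(x), -3*x, 0)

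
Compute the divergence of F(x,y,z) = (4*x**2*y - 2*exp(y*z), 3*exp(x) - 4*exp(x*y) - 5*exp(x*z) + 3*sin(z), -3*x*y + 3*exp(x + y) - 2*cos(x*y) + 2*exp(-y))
4*x*(2*y - exp(x*y))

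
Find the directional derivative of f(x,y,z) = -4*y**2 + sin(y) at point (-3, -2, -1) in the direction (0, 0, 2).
0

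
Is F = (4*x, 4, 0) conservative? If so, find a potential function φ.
Yes, F is conservative. φ = 2*x**2 + 4*y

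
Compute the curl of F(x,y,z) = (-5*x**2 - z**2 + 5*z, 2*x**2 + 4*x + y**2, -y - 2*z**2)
(-1, 5 - 2*z, 4*x + 4)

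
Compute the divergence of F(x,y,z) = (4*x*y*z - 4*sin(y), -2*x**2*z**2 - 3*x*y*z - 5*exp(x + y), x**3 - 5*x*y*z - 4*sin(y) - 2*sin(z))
-5*x*y - 3*x*z + 4*y*z - 5*exp(x + y) - 2*cos(z)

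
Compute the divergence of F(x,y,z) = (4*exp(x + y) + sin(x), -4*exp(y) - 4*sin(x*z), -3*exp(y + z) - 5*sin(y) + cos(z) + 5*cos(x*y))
-4*exp(y) + 4*exp(x + y) - 3*exp(y + z) - sin(z) + cos(x)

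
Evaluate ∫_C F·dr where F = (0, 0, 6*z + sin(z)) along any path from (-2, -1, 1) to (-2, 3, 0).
-4 + cos(1)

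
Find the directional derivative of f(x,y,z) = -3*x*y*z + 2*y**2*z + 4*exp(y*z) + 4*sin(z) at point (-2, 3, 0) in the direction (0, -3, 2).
8*sqrt(13)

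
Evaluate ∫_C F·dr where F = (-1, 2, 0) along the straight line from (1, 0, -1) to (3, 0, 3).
-2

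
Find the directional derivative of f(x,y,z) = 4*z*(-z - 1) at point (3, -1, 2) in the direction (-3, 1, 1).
-20*sqrt(11)/11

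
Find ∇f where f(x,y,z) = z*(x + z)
(z, 0, x + 2*z)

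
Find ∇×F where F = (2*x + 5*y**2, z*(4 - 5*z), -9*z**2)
(10*z - 4, 0, -10*y)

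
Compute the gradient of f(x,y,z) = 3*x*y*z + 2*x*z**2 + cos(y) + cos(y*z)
(z*(3*y + 2*z), 3*x*z - z*sin(y*z) - sin(y), 3*x*y + 4*x*z - y*sin(y*z))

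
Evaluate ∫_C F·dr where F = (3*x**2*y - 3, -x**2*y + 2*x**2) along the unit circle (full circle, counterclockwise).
-3*pi/4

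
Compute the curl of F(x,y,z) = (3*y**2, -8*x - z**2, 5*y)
(2*z + 5, 0, -6*y - 8)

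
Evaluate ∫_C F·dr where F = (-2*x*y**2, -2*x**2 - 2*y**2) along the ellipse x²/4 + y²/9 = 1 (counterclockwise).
0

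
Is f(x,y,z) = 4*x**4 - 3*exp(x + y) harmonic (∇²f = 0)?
No, ∇²f = 48*x**2 - 6*exp(x + y)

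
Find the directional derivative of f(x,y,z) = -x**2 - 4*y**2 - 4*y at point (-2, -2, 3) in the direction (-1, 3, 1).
32*sqrt(11)/11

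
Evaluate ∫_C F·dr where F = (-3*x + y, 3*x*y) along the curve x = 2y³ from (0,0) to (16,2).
-1608/5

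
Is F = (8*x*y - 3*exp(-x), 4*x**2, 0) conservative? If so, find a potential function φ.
Yes, F is conservative. φ = 4*x**2*y + 3*exp(-x)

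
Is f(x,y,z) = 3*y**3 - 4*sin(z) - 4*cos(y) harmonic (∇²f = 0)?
No, ∇²f = 18*y + 4*sin(z) + 4*cos(y)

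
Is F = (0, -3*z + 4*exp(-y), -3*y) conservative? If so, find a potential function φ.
Yes, F is conservative. φ = -3*y*z - 4*exp(-y)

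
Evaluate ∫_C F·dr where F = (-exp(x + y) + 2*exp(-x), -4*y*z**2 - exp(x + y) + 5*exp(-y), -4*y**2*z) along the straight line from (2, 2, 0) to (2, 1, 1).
-exp(3) - 2 - 5*exp(-1) + 5*exp(-2) + exp(4)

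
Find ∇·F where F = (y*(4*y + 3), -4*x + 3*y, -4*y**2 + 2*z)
5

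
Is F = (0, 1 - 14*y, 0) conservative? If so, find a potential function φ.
Yes, F is conservative. φ = y*(1 - 7*y)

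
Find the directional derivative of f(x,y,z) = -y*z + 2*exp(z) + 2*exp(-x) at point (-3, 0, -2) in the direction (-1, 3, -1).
2*sqrt(11)*(-1 + (3 + exp(3))*exp(2))*exp(-2)/11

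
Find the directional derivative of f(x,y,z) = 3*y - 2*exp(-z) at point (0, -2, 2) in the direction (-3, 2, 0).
6*sqrt(13)/13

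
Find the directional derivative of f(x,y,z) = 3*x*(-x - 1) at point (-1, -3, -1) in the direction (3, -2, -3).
9*sqrt(22)/22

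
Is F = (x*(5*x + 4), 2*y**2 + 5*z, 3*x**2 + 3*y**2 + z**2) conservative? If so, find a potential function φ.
No, ∇×F = (6*y - 5, -6*x, 0) ≠ 0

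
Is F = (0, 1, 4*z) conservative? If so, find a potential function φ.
Yes, F is conservative. φ = y + 2*z**2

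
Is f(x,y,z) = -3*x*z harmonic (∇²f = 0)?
Yes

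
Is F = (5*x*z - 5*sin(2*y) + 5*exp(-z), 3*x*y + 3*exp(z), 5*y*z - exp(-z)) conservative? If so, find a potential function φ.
No, ∇×F = (5*z - 3*exp(z), 5*x - 5*exp(-z), 3*y + 10*cos(2*y)) ≠ 0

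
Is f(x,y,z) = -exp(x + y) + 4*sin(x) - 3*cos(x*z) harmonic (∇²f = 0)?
No, ∇²f = 3*x**2*cos(x*z) + 3*z**2*cos(x*z) - 2*exp(x + y) - 4*sin(x)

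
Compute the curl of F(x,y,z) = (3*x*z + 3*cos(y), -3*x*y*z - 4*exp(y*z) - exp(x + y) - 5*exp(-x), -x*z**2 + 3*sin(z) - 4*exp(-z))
(y*(3*x + 4*exp(y*z)), 3*x + z**2, -3*y*z - exp(x + y) + 3*sin(y) + 5*exp(-x))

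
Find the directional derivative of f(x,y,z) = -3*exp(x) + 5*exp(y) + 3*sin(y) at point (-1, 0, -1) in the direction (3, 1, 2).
sqrt(14)*(-9 + 8*E)*exp(-1)/14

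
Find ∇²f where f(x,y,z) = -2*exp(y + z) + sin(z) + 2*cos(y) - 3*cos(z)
-4*exp(y + z) - sin(z) - 2*cos(y) + 3*cos(z)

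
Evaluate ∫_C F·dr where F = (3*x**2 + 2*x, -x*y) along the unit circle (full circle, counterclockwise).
0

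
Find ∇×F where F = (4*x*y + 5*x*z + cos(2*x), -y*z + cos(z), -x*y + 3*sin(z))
(-x + y + sin(z), 5*x + y, -4*x)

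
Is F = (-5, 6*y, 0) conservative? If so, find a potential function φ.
Yes, F is conservative. φ = -5*x + 3*y**2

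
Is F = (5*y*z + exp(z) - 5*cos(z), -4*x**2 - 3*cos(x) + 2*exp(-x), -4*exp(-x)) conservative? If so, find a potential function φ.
No, ∇×F = (0, 5*y + exp(z) + 5*sin(z) - 4*exp(-x), -8*x - 5*z + 3*sin(x) - 2*exp(-x)) ≠ 0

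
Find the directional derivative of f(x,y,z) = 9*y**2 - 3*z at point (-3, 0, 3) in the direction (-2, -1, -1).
sqrt(6)/2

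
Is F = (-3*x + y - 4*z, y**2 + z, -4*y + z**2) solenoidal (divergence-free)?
No, ∇·F = 2*y + 2*z - 3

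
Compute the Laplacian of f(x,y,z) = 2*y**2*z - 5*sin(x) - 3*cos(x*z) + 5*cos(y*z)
3*x**2*cos(x*z) - 5*y**2*cos(y*z) + 3*z**2*cos(x*z) - z*(5*z*cos(y*z) - 4) + 5*sin(x)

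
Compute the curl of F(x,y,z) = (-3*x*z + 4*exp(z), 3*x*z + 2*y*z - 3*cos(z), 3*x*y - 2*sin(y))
(-2*y - 3*sin(z) - 2*cos(y), -3*x - 3*y + 4*exp(z), 3*z)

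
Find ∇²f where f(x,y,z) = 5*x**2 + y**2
12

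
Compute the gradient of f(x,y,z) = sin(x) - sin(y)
(cos(x), -cos(y), 0)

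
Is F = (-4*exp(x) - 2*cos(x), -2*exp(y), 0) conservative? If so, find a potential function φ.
Yes, F is conservative. φ = -4*exp(x) - 2*exp(y) - 2*sin(x)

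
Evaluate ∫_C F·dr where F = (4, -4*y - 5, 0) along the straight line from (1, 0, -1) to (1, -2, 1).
2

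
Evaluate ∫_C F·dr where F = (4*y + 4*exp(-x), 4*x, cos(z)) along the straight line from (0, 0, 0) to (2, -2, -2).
-12 - sin(2) - 4*exp(-2)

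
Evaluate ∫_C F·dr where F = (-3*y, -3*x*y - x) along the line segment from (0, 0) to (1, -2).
0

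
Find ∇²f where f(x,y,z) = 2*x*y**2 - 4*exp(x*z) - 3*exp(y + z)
-4*x**2*exp(x*z) + 4*x - 4*z**2*exp(x*z) - 6*exp(y + z)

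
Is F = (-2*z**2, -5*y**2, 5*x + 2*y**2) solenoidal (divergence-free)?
No, ∇·F = -10*y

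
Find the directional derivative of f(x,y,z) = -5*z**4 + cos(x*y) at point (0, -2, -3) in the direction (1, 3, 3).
1620*sqrt(19)/19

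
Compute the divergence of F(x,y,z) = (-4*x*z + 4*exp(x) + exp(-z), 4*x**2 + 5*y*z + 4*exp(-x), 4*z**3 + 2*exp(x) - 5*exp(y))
12*z**2 + z + 4*exp(x)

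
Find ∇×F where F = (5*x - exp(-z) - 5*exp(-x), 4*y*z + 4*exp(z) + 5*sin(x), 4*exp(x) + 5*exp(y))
(-4*y + 5*exp(y) - 4*exp(z), -4*exp(x) + exp(-z), 5*cos(x))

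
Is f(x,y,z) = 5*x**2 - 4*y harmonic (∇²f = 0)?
No, ∇²f = 10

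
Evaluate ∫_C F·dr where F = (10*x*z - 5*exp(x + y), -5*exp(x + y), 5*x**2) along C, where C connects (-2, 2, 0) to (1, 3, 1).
10 - 5*exp(4)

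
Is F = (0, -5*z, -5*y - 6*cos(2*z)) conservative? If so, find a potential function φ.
Yes, F is conservative. φ = -5*y*z - 3*sin(2*z)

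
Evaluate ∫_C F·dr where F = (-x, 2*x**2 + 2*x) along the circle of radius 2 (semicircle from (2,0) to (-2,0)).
4*pi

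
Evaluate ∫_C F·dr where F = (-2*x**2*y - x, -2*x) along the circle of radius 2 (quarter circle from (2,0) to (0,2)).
2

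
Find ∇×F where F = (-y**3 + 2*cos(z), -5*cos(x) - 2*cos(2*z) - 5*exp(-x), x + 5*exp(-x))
(-4*sin(2*z), -2*sin(z) - 1 + 5*exp(-x), 3*y**2 + 5*sin(x) + 5*exp(-x))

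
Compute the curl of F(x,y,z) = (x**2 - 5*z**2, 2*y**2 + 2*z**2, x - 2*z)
(-4*z, -10*z - 1, 0)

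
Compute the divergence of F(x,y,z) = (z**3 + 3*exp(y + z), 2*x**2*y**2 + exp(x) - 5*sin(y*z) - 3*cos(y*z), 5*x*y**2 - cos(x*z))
4*x**2*y + x*sin(x*z) + 3*z*sin(y*z) - 5*z*cos(y*z)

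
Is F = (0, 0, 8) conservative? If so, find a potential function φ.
Yes, F is conservative. φ = 8*z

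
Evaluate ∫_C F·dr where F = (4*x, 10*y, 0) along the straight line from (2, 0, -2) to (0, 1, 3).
-3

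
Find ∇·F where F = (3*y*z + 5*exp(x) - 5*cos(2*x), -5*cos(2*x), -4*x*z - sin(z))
-4*x + 5*exp(x) + 10*sin(2*x) - cos(z)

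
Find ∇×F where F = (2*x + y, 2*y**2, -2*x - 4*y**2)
(-8*y, 2, -1)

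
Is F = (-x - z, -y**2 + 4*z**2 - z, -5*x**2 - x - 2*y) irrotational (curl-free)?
No, ∇×F = (-8*z - 1, 10*x, 0)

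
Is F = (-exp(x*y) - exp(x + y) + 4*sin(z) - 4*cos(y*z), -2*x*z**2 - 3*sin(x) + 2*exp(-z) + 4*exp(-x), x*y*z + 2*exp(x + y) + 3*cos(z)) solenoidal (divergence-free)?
No, ∇·F = x*y - y*exp(x*y) - exp(x + y) - 3*sin(z)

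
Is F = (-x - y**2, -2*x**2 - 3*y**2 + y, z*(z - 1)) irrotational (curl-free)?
No, ∇×F = (0, 0, -4*x + 2*y)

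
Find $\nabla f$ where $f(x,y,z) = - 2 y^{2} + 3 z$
(0, -4*y, 3)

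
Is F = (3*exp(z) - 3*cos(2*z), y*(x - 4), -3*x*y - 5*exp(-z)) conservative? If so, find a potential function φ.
No, ∇×F = (-3*x, 3*y + 3*exp(z) + 6*sin(2*z), y) ≠ 0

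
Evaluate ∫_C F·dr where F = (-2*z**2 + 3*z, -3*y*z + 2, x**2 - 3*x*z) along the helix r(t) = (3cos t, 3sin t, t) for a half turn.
-6 + 9*pi/4 + 6*pi**2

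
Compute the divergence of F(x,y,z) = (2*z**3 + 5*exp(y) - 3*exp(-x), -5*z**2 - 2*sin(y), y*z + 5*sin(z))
y - 2*cos(y) + 5*cos(z) + 3*exp(-x)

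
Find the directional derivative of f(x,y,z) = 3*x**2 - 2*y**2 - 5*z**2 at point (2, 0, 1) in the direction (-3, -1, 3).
-66*sqrt(19)/19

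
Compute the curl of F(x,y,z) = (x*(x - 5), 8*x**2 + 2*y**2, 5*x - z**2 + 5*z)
(0, -5, 16*x)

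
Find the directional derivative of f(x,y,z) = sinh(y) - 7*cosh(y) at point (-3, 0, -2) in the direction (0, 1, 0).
1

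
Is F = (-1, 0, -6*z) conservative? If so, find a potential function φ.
Yes, F is conservative. φ = -x - 3*z**2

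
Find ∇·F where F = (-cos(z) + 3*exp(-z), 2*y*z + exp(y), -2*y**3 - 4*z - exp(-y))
2*z + exp(y) - 4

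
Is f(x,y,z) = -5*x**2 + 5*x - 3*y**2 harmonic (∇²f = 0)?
No, ∇²f = -16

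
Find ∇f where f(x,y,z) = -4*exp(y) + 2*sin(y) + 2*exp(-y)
(0, -4*exp(y) + 2*cos(y) - 2*exp(-y), 0)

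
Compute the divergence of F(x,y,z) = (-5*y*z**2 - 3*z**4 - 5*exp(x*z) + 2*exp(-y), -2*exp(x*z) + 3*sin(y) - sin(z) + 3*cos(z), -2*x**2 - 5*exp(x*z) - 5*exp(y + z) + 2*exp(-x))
-5*x*exp(x*z) - 5*z*exp(x*z) - 5*exp(y + z) + 3*cos(y)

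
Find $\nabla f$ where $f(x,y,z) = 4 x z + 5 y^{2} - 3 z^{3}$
(4*z, 10*y, 4*x - 9*z**2)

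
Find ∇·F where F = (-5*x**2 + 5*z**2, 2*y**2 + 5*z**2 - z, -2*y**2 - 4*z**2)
-10*x + 4*y - 8*z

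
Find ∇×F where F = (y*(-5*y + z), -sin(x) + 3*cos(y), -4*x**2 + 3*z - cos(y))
(sin(y), 8*x + y, 10*y - z - cos(x))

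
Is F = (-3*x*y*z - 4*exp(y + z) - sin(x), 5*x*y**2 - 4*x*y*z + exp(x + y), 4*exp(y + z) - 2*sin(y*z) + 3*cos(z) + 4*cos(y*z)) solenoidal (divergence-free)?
No, ∇·F = 10*x*y - 4*x*z - 3*y*z - 4*y*sin(y*z) - 2*y*cos(y*z) + exp(x + y) + 4*exp(y + z) - 3*sin(z) - cos(x)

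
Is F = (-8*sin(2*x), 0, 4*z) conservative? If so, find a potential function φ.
Yes, F is conservative. φ = 2*z**2 + 4*cos(2*x)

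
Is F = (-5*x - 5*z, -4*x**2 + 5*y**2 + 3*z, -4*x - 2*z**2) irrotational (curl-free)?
No, ∇×F = (-3, -1, -8*x)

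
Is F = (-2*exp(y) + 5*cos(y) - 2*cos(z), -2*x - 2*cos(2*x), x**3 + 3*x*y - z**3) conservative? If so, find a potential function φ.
No, ∇×F = (3*x, -3*x**2 - 3*y + 2*sin(z), 2*exp(y) + 4*sin(2*x) + 5*sin(y) - 2) ≠ 0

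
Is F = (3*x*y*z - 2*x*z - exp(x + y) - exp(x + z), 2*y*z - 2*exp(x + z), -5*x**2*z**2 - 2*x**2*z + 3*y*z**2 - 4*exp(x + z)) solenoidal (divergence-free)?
No, ∇·F = -10*x**2*z - 2*x**2 + 9*y*z - exp(x + y) - 5*exp(x + z)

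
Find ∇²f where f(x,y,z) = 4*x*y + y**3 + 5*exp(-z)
6*y + 5*exp(-z)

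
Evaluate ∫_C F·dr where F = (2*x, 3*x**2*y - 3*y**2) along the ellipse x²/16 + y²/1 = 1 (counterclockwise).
0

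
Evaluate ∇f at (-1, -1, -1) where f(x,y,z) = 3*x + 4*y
(3, 4, 0)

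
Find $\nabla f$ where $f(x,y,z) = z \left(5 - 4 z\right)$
(0, 0, 5 - 8*z)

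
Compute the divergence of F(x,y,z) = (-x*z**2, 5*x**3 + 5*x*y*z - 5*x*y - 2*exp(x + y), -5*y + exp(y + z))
5*x*z - 5*x - z**2 - 2*exp(x + y) + exp(y + z)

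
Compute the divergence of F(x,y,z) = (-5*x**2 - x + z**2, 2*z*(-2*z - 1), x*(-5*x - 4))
-10*x - 1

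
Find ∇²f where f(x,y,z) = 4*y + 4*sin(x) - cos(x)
-4*sin(x) + cos(x)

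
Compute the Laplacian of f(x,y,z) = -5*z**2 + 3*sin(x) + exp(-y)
-3*sin(x) - 10 + exp(-y)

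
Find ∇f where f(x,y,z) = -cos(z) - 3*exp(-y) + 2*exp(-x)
(-2*exp(-x), 3*exp(-y), sin(z))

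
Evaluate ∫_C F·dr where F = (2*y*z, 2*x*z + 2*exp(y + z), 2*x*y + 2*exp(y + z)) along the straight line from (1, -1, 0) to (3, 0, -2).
2*(1 - E)*exp(-2)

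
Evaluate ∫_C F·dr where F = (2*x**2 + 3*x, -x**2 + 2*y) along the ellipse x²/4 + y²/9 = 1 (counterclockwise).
0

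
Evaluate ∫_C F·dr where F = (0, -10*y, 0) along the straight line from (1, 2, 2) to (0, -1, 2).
15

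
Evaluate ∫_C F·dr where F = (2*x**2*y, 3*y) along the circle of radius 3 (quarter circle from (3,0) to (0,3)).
27/2 - 81*pi/8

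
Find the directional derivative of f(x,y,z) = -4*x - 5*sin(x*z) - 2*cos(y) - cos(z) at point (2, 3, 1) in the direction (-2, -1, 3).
sqrt(14)*(-2*sin(3) + 3*sin(1) + 8 - 20*cos(2))/14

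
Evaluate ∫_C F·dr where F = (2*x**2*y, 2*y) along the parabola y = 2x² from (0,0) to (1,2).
24/5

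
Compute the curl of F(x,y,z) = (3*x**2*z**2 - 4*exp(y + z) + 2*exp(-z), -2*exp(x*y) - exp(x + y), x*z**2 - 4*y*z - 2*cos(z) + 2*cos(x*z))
(-4*z, 6*x**2*z - z**2 + 2*z*sin(x*z) - 4*exp(y + z) - 2*exp(-z), -2*y*exp(x*y) - exp(x + y) + 4*exp(y + z))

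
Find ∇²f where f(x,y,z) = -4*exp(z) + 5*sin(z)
-4*exp(z) - 5*sin(z)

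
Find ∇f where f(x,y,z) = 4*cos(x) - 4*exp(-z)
(-4*sin(x), 0, 4*exp(-z))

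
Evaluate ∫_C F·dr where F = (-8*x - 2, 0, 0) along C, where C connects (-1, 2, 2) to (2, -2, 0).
-18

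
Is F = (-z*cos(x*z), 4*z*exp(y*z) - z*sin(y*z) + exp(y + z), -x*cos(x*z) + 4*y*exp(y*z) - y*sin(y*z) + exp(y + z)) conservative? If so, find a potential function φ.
Yes, F is conservative. φ = 4*exp(y*z) + exp(y + z) - sin(x*z) + cos(y*z)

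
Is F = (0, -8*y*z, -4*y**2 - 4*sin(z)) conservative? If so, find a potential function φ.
Yes, F is conservative. φ = -4*y**2*z + 4*cos(z)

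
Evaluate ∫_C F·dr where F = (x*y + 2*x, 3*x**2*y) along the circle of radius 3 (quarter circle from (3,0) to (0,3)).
171/4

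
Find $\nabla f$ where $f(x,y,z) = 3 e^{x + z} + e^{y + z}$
(3*exp(x + z), exp(y + z), 3*exp(x + z) + exp(y + z))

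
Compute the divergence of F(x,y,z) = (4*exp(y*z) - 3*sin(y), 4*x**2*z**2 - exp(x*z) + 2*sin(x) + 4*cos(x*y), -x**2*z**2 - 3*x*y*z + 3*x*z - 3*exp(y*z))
-2*x**2*z - 3*x*y - 4*x*sin(x*y) + 3*x - 3*y*exp(y*z)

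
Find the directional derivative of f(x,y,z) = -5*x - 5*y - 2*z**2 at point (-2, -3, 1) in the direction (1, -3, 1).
6*sqrt(11)/11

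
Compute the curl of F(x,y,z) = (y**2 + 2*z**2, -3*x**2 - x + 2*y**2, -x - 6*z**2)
(0, 4*z + 1, -6*x - 2*y - 1)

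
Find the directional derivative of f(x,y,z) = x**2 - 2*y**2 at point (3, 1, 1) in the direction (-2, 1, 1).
-8*sqrt(6)/3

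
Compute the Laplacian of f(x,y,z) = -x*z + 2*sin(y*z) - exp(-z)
(2*(-y**2 - z**2)*exp(z)*sin(y*z) - 1)*exp(-z)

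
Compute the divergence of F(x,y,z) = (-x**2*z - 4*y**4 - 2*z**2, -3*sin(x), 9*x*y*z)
x*(9*y - 2*z)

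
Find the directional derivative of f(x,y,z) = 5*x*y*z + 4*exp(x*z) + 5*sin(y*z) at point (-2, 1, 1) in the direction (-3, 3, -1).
sqrt(19)*(-35*exp(2) - 4 + 10*exp(2)*cos(1))*exp(-2)/19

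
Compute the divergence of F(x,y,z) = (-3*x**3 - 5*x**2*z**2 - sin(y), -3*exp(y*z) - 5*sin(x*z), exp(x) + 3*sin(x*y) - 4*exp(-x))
-9*x**2 - 10*x*z**2 - 3*z*exp(y*z)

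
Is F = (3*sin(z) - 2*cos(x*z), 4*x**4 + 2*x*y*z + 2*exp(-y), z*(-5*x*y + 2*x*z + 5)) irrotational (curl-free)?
No, ∇×F = (x*(-2*y - 5*z), 2*x*sin(x*z) + z*(5*y - 2*z) + 3*cos(z), 16*x**3 + 2*y*z)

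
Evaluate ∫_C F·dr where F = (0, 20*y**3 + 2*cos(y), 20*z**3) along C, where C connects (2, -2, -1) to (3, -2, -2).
75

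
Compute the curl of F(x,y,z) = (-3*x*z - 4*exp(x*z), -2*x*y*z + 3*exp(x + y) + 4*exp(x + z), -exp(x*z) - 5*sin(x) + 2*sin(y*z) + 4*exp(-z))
(2*x*y + 2*z*cos(y*z) - 4*exp(x + z), -4*x*exp(x*z) - 3*x + z*exp(x*z) + 5*cos(x), -2*y*z + 3*exp(x + y) + 4*exp(x + z))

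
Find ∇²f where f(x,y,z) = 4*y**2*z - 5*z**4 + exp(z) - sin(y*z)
y**2*sin(y*z) - 60*z**2 + z*(z*sin(y*z) + 8) + exp(z)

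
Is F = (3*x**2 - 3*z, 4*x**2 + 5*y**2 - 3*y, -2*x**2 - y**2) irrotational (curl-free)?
No, ∇×F = (-2*y, 4*x - 3, 8*x)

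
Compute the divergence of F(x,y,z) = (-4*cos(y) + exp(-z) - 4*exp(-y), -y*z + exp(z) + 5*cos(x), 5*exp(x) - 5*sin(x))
-z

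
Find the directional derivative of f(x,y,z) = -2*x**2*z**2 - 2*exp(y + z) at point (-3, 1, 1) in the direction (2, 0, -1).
2*sqrt(5)*(exp(2) + 30)/5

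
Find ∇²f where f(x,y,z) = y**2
2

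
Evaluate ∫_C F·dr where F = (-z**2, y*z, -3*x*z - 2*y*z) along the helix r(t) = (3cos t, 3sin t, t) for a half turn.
-33*pi/4 + 6 + 3*pi**2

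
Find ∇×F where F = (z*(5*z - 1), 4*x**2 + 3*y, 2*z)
(0, 10*z - 1, 8*x)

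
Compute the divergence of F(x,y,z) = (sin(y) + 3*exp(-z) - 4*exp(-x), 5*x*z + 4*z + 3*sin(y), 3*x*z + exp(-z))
3*x + 3*cos(y) - exp(-z) + 4*exp(-x)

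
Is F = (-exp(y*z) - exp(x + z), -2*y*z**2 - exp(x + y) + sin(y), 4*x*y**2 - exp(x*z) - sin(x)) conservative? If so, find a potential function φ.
No, ∇×F = (4*y*(2*x + z), -4*y**2 - y*exp(y*z) + z*exp(x*z) - exp(x + z) + cos(x), z*exp(y*z) - exp(x + y)) ≠ 0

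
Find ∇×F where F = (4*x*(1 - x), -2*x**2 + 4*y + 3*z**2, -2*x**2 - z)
(-6*z, 4*x, -4*x)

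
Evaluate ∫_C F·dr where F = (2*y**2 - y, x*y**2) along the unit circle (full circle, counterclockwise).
5*pi/4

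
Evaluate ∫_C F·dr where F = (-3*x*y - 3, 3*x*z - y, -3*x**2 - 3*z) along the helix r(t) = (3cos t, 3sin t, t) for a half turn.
-27*pi/2 + 18 + 21*pi**2/4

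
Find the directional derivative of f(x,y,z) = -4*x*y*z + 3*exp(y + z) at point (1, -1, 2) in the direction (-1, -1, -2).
sqrt(6)*(-9*E - 8)/6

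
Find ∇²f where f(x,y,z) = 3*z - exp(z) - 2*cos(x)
-exp(z) + 2*cos(x)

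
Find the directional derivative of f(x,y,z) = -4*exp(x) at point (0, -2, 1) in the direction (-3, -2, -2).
12*sqrt(17)/17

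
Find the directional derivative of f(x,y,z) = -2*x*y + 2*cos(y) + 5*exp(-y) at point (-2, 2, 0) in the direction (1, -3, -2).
sqrt(14)*(-16*exp(2) + 15 + 6*exp(2)*sin(2))*exp(-2)/14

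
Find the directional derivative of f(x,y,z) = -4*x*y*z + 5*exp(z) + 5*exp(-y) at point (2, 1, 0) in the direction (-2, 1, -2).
2 - 5*exp(-1)/3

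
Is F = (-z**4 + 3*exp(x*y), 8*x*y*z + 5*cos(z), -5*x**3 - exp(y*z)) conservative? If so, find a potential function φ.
No, ∇×F = (-8*x*y - z*exp(y*z) + 5*sin(z), 15*x**2 - 4*z**3, -3*x*exp(x*y) + 8*y*z) ≠ 0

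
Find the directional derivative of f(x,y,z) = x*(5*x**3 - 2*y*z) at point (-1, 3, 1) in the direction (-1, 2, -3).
6*sqrt(14)/7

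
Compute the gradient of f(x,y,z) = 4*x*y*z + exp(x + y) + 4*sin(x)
(4*y*z + exp(x + y) + 4*cos(x), 4*x*z + exp(x + y), 4*x*y)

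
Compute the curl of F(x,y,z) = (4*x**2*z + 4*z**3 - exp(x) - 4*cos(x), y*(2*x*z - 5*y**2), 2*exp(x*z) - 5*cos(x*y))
(x*(-2*y + 5*sin(x*y)), 4*x**2 - 5*y*sin(x*y) + 12*z**2 - 2*z*exp(x*z), 2*y*z)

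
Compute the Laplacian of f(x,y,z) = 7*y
0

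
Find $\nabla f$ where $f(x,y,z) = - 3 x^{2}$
(-6*x, 0, 0)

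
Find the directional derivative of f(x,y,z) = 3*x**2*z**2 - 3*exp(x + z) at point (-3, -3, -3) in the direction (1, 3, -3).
6*sqrt(19)*(1 + 54*exp(6))*exp(-6)/19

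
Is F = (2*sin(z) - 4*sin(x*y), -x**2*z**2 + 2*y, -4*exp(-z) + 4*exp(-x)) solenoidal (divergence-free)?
No, ∇·F = -4*y*cos(x*y) + 2 + 4*exp(-z)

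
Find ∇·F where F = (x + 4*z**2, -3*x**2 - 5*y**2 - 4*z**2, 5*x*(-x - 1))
1 - 10*y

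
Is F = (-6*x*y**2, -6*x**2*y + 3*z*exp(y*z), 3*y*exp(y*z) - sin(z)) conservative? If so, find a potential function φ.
Yes, F is conservative. φ = -3*x**2*y**2 + 3*exp(y*z) + cos(z)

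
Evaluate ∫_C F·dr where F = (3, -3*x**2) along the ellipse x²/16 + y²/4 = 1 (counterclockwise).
0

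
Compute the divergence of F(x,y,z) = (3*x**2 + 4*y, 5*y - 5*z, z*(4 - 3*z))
6*x - 6*z + 9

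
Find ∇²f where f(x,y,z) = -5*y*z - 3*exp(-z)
-3*exp(-z)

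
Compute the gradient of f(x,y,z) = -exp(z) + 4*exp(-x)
(-4*exp(-x), 0, -exp(z))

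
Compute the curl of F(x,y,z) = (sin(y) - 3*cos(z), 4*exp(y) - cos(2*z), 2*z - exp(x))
(-2*sin(2*z), exp(x) + 3*sin(z), -cos(y))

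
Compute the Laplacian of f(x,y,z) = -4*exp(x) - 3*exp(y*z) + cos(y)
-3*y**2*exp(y*z) - 3*z**2*exp(y*z) - 4*exp(x) - cos(y)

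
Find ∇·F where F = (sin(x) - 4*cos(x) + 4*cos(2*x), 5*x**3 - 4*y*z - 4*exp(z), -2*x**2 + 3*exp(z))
-4*z + 3*exp(z) + 4*sin(x) - 8*sin(2*x) + cos(x)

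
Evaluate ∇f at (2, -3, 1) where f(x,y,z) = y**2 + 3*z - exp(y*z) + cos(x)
(-sin(2), -6 - exp(-3), 3*exp(-3) + 3)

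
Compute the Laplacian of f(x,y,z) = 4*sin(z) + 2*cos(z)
-4*sin(z) - 2*cos(z)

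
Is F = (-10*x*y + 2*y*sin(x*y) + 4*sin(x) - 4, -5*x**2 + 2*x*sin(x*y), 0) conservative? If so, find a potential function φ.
Yes, F is conservative. φ = -5*x**2*y - 4*x - 4*cos(x) - 2*cos(x*y)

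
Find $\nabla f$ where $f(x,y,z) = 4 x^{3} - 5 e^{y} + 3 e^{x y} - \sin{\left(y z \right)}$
(12*x**2 + 3*y*exp(x*y), 3*x*exp(x*y) - z*cos(y*z) - 5*exp(y), -y*cos(y*z))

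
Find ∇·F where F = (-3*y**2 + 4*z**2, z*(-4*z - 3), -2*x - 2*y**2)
0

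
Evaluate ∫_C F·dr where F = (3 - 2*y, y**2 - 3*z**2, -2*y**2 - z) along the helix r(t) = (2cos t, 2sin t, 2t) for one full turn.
8*pi*(-13 - pi)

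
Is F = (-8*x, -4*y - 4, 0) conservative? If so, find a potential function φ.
Yes, F is conservative. φ = -4*x**2 - 2*y**2 - 4*y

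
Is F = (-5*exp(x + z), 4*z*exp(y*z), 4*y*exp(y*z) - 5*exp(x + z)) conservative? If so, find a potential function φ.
Yes, F is conservative. φ = 4*exp(y*z) - 5*exp(x + z)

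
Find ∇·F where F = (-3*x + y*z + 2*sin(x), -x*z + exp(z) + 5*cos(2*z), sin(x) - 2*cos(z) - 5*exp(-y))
2*sin(z) + 2*cos(x) - 3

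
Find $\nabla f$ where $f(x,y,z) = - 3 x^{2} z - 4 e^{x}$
(-6*x*z - 4*exp(x), 0, -3*x**2)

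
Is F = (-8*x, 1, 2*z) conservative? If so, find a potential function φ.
Yes, F is conservative. φ = -4*x**2 + y + z**2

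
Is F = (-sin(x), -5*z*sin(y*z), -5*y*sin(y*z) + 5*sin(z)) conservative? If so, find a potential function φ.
Yes, F is conservative. φ = cos(x) - 5*cos(z) + 5*cos(y*z)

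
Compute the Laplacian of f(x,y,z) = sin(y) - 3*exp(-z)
-sin(y) - 3*exp(-z)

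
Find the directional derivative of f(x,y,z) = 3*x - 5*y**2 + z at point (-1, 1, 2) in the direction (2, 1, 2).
-2/3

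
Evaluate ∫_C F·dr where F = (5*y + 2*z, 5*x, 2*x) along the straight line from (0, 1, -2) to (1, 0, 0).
0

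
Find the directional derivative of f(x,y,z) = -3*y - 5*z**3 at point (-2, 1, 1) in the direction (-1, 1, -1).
4*sqrt(3)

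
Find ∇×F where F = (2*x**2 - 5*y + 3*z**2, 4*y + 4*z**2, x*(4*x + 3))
(-8*z, -8*x + 6*z - 3, 5)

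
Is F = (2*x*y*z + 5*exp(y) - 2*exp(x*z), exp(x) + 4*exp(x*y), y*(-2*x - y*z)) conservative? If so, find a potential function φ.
No, ∇×F = (-2*x - 2*y*z, 2*x*y - 2*x*exp(x*z) + 2*y, -2*x*z + 4*y*exp(x*y) + exp(x) - 5*exp(y)) ≠ 0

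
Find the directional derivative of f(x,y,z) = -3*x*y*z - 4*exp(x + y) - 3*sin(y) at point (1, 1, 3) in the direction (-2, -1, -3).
3*sqrt(14)*(cos(1) + 12 + 4*exp(2))/14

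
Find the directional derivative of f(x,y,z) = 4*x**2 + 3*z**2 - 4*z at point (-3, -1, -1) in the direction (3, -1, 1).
-82*sqrt(11)/11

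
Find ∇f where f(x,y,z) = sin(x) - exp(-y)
(cos(x), exp(-y), 0)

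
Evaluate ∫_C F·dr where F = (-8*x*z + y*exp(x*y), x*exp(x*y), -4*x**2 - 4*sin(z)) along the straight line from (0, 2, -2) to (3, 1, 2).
-73 + exp(3)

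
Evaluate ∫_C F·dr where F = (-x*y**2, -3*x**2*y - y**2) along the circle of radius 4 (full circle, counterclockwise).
0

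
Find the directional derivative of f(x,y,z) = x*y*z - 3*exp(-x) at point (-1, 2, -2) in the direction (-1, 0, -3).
sqrt(10)*(10 - 3*E)/10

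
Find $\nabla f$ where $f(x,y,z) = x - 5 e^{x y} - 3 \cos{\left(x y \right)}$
(-5*y*exp(x*y) + 3*y*sin(x*y) + 1, x*(-5*exp(x*y) + 3*sin(x*y)), 0)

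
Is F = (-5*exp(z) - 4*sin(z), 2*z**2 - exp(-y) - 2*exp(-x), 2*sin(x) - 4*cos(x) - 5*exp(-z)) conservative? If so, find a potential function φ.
No, ∇×F = (-4*z, -5*exp(z) - 4*sin(x) - 2*cos(x) - 4*cos(z), 2*exp(-x)) ≠ 0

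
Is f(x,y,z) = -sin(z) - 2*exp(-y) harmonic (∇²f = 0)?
No, ∇²f = sin(z) - 2*exp(-y)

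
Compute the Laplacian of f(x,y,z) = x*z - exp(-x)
-exp(-x)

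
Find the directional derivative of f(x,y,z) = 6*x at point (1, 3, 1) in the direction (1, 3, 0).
3*sqrt(10)/5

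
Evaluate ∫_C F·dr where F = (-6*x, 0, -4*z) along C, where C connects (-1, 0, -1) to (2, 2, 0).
-7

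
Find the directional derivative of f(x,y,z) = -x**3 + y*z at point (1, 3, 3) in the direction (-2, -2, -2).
-sqrt(3)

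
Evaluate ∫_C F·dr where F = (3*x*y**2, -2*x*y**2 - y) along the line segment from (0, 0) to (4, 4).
56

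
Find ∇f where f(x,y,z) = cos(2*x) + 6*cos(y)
(-2*sin(2*x), -6*sin(y), 0)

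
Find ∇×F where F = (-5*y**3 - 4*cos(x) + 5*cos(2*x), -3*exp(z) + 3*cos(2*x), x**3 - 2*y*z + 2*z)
(-2*z + 3*exp(z), -3*x**2, 15*y**2 - 6*sin(2*x))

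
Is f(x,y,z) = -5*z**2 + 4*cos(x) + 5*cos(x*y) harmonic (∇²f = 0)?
No, ∇²f = -5*x**2*cos(x*y) - 5*y**2*cos(x*y) - 4*cos(x) - 10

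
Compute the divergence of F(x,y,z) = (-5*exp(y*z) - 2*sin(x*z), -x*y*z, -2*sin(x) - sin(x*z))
-x*z - x*cos(x*z) - 2*z*cos(x*z)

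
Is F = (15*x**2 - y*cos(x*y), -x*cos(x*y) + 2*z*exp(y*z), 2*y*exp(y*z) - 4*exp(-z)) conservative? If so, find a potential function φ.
Yes, F is conservative. φ = 5*x**3 + 2*exp(y*z) - sin(x*y) + 4*exp(-z)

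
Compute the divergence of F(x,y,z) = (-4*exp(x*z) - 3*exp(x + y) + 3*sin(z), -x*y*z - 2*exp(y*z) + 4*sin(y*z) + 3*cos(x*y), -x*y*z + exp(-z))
-x*y - x*z - 3*x*sin(x*y) - 4*z*exp(x*z) - 2*z*exp(y*z) + 4*z*cos(y*z) - 3*exp(x + y) - exp(-z)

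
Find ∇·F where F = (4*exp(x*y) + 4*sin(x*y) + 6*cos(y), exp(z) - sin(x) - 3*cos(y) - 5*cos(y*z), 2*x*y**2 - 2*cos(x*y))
4*y*exp(x*y) + 4*y*cos(x*y) + 5*z*sin(y*z) + 3*sin(y)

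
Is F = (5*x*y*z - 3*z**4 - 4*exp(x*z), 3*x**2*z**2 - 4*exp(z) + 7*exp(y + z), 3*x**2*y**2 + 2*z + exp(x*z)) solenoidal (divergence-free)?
No, ∇·F = x*exp(x*z) + 5*y*z - 4*z*exp(x*z) + 7*exp(y + z) + 2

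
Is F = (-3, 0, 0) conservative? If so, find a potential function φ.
Yes, F is conservative. φ = -3*x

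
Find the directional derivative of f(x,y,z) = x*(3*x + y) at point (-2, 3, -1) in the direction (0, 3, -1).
-3*sqrt(10)/5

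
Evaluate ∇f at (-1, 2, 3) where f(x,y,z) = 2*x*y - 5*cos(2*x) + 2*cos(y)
(4 - 10*sin(2), -2 - 2*sin(2), 0)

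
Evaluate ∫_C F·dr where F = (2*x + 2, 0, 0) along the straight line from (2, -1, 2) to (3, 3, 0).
7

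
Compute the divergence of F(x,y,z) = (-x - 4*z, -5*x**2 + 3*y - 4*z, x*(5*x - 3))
2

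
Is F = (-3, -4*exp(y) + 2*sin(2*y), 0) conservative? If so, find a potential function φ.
Yes, F is conservative. φ = -3*x - 4*exp(y) - cos(2*y)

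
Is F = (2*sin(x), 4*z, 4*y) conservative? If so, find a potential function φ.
Yes, F is conservative. φ = 4*y*z - 2*cos(x)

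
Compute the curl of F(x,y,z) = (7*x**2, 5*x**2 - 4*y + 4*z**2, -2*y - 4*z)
(-8*z - 2, 0, 10*x)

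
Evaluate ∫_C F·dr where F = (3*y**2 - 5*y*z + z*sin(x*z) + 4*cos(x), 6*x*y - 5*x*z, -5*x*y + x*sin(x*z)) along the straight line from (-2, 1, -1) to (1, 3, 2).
4*sin(1) + 4*sin(2) + 13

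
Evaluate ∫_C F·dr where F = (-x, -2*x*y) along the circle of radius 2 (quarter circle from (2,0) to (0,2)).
-10/3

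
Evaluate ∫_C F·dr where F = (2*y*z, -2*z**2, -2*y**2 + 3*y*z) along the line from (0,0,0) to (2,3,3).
3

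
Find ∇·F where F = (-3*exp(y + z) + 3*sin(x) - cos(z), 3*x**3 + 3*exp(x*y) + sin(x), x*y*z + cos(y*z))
x*y + 3*x*exp(x*y) - y*sin(y*z) + 3*cos(x)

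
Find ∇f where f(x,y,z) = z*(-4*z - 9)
(0, 0, -8*z - 9)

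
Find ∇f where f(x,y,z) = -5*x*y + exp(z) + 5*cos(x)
(-5*y - 5*sin(x), -5*x, exp(z))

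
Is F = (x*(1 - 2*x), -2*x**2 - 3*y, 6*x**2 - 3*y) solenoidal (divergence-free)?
No, ∇·F = -4*x - 2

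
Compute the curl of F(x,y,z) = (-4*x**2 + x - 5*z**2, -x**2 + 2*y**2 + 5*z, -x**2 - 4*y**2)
(-8*y - 5, 2*x - 10*z, -2*x)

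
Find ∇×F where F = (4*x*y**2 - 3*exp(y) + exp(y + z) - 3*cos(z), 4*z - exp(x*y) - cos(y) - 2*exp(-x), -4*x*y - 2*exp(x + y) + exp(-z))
(-4*x - 2*exp(x + y) - 4, 4*y + 2*exp(x + y) + exp(y + z) + 3*sin(z), -8*x*y - y*exp(x*y) + 3*exp(y) - exp(y + z) + 2*exp(-x))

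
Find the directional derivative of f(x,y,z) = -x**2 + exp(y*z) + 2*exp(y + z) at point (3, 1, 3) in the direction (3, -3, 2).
sqrt(22)*(-7*exp(3) - 2*exp(4) - 18)/22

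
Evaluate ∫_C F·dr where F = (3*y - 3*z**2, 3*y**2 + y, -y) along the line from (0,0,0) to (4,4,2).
76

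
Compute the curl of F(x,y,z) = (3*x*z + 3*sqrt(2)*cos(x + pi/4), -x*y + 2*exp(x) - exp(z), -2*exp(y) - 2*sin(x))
(-2*exp(y) + exp(z), 3*x + 2*cos(x), -y + 2*exp(x))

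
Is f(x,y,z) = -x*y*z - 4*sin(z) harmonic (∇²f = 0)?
No, ∇²f = 4*sin(z)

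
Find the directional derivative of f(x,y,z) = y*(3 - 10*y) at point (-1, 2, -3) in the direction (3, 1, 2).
-37*sqrt(14)/14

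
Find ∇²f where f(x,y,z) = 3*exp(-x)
3*exp(-x)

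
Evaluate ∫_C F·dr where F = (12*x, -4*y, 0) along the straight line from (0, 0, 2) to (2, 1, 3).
22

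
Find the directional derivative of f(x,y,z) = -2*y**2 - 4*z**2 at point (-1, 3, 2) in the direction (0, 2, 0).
-12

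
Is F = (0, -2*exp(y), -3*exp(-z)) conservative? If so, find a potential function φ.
Yes, F is conservative. φ = -2*exp(y) + 3*exp(-z)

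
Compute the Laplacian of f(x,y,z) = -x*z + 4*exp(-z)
4*exp(-z)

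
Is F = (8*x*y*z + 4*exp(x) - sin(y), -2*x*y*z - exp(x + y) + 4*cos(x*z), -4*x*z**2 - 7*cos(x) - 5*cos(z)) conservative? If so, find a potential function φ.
No, ∇×F = (2*x*(y + 2*sin(x*z)), 8*x*y + 4*z**2 - 7*sin(x), -8*x*z - 2*y*z - 4*z*sin(x*z) - exp(x + y) + cos(y)) ≠ 0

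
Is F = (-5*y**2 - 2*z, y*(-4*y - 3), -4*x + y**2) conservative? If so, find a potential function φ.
No, ∇×F = (2*y, 2, 10*y) ≠ 0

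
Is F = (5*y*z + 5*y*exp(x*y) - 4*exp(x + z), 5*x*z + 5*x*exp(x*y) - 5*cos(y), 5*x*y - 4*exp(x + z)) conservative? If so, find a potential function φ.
Yes, F is conservative. φ = 5*x*y*z + 5*exp(x*y) - 4*exp(x + z) - 5*sin(y)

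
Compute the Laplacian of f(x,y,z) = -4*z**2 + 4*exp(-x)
-8 + 4*exp(-x)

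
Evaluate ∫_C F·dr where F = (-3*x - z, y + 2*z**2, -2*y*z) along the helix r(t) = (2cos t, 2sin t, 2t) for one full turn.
88*pi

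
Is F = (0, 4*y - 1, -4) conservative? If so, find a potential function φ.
Yes, F is conservative. φ = 2*y**2 - y - 4*z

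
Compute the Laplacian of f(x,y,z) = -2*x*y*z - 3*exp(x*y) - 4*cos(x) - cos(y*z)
-3*x**2*exp(x*y) - 3*y**2*exp(x*y) + y**2*cos(y*z) + z**2*cos(y*z) + 4*cos(x)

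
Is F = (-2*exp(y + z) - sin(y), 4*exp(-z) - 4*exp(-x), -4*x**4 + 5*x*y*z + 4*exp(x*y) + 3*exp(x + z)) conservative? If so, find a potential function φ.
No, ∇×F = (5*x*z + 4*x*exp(x*y) + 4*exp(-z), 16*x**3 - 5*y*z - 4*y*exp(x*y) - 3*exp(x + z) - 2*exp(y + z), 2*exp(y + z) + cos(y) + 4*exp(-x)) ≠ 0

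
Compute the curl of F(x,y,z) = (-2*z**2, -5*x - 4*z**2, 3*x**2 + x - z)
(8*z, -6*x - 4*z - 1, -5)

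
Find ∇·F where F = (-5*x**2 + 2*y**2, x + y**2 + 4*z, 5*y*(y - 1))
-10*x + 2*y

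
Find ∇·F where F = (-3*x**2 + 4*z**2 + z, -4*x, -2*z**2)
-6*x - 4*z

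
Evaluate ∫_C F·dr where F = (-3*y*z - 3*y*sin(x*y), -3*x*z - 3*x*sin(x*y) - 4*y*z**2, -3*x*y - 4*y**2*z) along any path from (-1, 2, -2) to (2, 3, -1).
-3*cos(2) + 3*cos(6) + 44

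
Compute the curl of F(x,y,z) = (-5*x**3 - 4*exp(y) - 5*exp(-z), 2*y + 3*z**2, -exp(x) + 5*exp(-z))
(-6*z, exp(x) + 5*exp(-z), 4*exp(y))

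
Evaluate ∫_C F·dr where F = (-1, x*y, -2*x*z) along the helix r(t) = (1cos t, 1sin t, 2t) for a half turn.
56/3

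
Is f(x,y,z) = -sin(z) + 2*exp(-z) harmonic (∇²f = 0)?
No, ∇²f = sin(z) + 2*exp(-z)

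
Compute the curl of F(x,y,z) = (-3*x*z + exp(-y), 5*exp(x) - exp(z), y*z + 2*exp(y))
(z + 2*exp(y) + exp(z), -3*x, 5*exp(x) + exp(-y))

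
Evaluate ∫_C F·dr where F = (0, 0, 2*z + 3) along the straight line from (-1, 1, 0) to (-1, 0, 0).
0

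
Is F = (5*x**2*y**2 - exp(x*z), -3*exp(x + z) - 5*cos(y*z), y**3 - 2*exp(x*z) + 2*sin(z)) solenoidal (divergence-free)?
No, ∇·F = 10*x*y**2 - 2*x*exp(x*z) - z*exp(x*z) + 5*z*sin(y*z) + 2*cos(z)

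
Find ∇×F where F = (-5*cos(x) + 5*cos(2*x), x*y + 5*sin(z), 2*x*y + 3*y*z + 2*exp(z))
(2*x + 3*z - 5*cos(z), -2*y, y)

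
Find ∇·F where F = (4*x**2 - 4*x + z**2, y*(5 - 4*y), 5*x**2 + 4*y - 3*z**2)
8*x - 8*y - 6*z + 1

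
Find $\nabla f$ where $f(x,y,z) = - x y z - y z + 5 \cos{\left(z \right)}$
(-y*z, z*(-x - 1), -x*y - y - 5*sin(z))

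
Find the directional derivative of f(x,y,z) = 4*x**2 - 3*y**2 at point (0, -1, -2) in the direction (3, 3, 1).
18*sqrt(19)/19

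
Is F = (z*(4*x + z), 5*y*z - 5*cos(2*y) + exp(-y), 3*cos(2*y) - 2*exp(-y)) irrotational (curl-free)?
No, ∇×F = (-5*y - 6*sin(2*y) + 2*exp(-y), 4*x + 2*z, 0)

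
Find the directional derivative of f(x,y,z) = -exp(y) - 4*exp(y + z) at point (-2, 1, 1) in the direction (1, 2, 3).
sqrt(14)*E*(-10*E - 1)/7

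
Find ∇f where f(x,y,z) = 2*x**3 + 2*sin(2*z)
(6*x**2, 0, 4*cos(2*z))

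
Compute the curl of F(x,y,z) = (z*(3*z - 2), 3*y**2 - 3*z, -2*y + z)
(1, 6*z - 2, 0)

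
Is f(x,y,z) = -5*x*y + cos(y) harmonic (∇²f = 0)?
No, ∇²f = -cos(y)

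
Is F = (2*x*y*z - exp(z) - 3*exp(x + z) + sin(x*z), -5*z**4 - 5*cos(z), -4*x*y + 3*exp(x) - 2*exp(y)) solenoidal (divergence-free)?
No, ∇·F = 2*y*z + z*cos(x*z) - 3*exp(x + z)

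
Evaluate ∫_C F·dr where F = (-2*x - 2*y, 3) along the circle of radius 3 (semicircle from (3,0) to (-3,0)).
9*pi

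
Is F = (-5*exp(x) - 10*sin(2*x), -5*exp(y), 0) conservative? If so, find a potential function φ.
Yes, F is conservative. φ = -5*exp(x) - 5*exp(y) + 5*cos(2*x)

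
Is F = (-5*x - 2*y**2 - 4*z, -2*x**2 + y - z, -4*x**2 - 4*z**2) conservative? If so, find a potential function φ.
No, ∇×F = (1, 8*x - 4, -4*x + 4*y) ≠ 0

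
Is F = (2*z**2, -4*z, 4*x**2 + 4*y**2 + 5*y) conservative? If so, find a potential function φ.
No, ∇×F = (8*y + 9, -8*x + 4*z, 0) ≠ 0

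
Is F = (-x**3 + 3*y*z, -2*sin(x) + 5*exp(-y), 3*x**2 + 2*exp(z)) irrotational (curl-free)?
No, ∇×F = (0, -6*x + 3*y, -3*z - 2*cos(x))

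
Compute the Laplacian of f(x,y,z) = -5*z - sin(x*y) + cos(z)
x**2*sin(x*y) + y**2*sin(x*y) - cos(z)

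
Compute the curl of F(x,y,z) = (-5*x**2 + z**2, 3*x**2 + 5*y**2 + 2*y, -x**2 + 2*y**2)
(4*y, 2*x + 2*z, 6*x)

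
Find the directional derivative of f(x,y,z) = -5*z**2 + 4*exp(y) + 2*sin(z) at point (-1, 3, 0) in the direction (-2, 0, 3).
6*sqrt(13)/13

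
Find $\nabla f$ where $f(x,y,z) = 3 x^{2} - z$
(6*x, 0, -1)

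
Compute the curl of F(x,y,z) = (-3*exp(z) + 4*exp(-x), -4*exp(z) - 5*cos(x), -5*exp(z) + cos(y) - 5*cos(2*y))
(4*exp(z) - sin(y) + 10*sin(2*y), -3*exp(z), 5*sin(x))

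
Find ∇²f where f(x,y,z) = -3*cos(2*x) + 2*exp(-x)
12*cos(2*x) + 2*exp(-x)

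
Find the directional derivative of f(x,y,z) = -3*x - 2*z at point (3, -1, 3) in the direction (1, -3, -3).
3*sqrt(19)/19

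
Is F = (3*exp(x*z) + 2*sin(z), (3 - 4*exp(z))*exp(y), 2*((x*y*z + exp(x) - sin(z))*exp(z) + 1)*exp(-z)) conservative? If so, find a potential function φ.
No, ∇×F = (2*x*z + 4*exp(y + z), 3*x*exp(x*z) - 2*y*z - 2*exp(x) + 2*cos(z), 0) ≠ 0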